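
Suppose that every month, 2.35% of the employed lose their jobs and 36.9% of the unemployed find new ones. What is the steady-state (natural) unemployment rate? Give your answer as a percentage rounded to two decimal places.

Steady-state unemployment rate ≈ 5.99%.

At steady state the flows balance: s·E = f·U, so U/(E+U) = s/(s+f).
u* = 2.35 / (2.35 + 36.9) = 2.35 / 39.25 = 5.99%.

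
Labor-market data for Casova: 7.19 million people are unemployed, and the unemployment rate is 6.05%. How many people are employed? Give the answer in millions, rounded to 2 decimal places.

About 111.65 million are employed.

Labor force = U / u = 7.19 / 0.0605 ≈ 118.84 million.
Employed = labor force − unemployed = 118.84 − 7.19 = 111.65 million.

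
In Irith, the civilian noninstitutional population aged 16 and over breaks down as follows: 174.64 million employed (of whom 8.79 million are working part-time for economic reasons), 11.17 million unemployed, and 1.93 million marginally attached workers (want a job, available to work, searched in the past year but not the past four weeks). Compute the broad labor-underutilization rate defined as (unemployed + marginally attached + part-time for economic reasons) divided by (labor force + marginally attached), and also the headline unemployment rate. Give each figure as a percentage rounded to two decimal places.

Labor force = 174.64 + 11.17 = 185.81 million.
Numerator = 11.17 + 1.93 + 8.79 = 21.89 million.
Denominator = 185.81 + 1.93 = 187.74 million.
Broad rate = 21.89 / 187.74 = 11.66%.
Headline unemployment rate = 11.17 / 185.81 = 6.01%.

Broad underutilization rate ≈ 11.66%; headline unemployment rate ≈ 6.01%.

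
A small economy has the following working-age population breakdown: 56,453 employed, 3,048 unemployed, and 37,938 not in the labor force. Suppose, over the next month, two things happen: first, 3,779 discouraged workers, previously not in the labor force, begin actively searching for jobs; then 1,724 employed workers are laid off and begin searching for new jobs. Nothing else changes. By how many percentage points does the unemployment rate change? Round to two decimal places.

Initially, labor force = 56,453 + 3,048 = 59,501, so u = 3,048/59,501 = 5.12%.
After the first change, unemployed and labor force both rise by 3,779 → E = 56,453, U = 6,827, labor force = 63,280.
After the second change, employed falls and unemployed rises by 1,724; labor force unchanged → E = 54,729, U = 8,551, labor force = 63,280.
New unemployment rate = 8,551 / 63,280 = 13.51%.
Change = 13.51% − 5.12% = +8.39 percentage points.

The unemployment rate changes by +8.39 percentage points.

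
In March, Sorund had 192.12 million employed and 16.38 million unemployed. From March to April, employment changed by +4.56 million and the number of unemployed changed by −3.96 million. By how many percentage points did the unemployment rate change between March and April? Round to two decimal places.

The unemployment rate changed by −1.92 percentage points.

March: labor force = 192.12 + 16.38 = 208.50; u = 16.38/208.50 = 7.86%.
April: labor force = 196.68 + 12.42 = 209.10; u = 12.42/209.10 = 5.94%.
Change = 5.94% − 7.86% = −1.92 pp.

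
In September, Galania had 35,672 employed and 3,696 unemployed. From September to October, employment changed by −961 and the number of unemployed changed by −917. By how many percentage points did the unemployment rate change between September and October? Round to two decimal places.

The unemployment rate changed by −1.98 percentage points.

September: labor force = 35,672 + 3,696 = 39,368; u = 3,696/39,368 = 9.39%.
October: labor force = 34,711 + 2,779 = 37,490; u = 2,779/37,490 = 7.41%.
Change = 7.41% − 9.39% = −1.98 pp.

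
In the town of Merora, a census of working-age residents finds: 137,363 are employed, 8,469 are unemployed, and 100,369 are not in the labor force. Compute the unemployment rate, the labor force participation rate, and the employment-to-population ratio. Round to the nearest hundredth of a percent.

Unemployment rate ≈ 5.81%; labor force participation rate ≈ 59.23%; employment-population ratio ≈ 55.79%.

Labor force = employed + unemployed = 137,363 + 8,469 = 145,832.
Working-age population = 145,832 + 100,369 = 246,201.
Unemployment rate = 8,469 / 145,832 = 5.81%.
Labor force participation rate = 145,832 / 246,201 = 59.23%.
Employment-population ratio = 137,363 / 246,201 = 55.79%.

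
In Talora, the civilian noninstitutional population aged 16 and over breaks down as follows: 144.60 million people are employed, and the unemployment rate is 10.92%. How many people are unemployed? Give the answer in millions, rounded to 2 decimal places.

About 17.73 million are unemployed.

Let U be the number unemployed. The labor force is E + U, and U/(E+U) = 0.1092.
So U = 0.1092 × 144.60 / (1 − 0.1092) = 15.7903 / 0.8908 ≈ 17.73 million.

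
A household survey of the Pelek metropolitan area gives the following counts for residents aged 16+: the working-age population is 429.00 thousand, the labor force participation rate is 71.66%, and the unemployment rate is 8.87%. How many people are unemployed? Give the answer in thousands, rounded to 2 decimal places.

Labor force = 0.7166 × 429.00 = 307.42 thousand.
Unemployed = 0.0887 × 307.42 ≈ 27.27 thousand.

About 27.27 thousand are unemployed.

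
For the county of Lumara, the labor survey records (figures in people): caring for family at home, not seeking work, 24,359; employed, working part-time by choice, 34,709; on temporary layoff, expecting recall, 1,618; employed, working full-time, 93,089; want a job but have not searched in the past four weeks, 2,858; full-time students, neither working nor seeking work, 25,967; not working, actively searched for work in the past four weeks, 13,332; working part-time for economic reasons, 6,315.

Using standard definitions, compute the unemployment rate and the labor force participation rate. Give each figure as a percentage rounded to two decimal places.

Unemployment rate ≈ 10.03%; labor force participation rate ≈ 73.70%.

Employed = 34,709 + 93,089 + 6,315 = 134,113 (anyone who worked, including part-time for economic reasons, counts as employed).
Unemployed = 1,618 + 13,332 = 14,950 (jobless and actively searching, or on temporary layoff).
Labor force = 134,113 + 14,950 = 149,063.
Not in labor force = 24,359 + 2,858 + 25,967 = 53,184 (those not working and not actively searching are outside the labor force — including those who want a job but have given up searching).
Civilian working-age population = 149,063 + 53,184 = 202,247.
Unemployment rate = 14,950 / 149,063 = 10.03%.
Labor force participation rate = 149,063 / 202,247 = 73.70%.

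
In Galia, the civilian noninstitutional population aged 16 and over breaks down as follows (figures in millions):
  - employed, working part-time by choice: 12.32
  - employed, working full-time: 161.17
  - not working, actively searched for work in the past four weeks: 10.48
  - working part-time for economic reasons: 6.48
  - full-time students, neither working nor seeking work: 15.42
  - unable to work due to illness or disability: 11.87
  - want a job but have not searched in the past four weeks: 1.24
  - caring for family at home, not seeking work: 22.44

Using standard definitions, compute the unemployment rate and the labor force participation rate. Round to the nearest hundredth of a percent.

Unemployment rate ≈ 5.50%; labor force participation rate ≈ 78.89%.

Employed = 12.32 + 161.17 + 6.48 = 179.97 million (anyone who worked, including part-time for economic reasons, counts as employed).
Unemployed = 10.48 million.
Labor force = 179.97 + 10.48 = 190.45 million.
Not in labor force = 15.42 + 11.87 + 1.24 + 22.44 = 50.97 million (those not working and not actively searching are outside the labor force — including those who want a job but have given up searching).
Civilian working-age population = 190.45 + 50.97 = 241.42 million.
Unemployment rate = 10.48 / 190.45 = 5.50%.
Labor force participation rate = 190.45 / 241.42 = 78.89%.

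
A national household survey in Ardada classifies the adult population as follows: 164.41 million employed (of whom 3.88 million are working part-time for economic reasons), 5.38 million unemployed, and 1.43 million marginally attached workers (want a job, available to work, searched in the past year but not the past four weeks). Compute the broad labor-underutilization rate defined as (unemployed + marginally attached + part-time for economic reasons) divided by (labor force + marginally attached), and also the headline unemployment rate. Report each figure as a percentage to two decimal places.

Broad underutilization rate ≈ 6.24%; headline unemployment rate ≈ 3.17%.

Labor force = 164.41 + 5.38 = 169.79 million.
Numerator = 5.38 + 1.43 + 3.88 = 10.69 million.
Denominator = 169.79 + 1.43 = 171.22 million.
Broad rate = 10.69 / 171.22 = 6.24%.
Headline unemployment rate = 5.38 / 169.79 = 3.17%.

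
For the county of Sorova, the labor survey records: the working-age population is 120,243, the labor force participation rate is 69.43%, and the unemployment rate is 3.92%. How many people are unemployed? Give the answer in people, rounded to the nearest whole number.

Labor force = 0.6943 × 120,243 = 83,485.
Unemployed = 0.0392 × 83,485 ≈ 3,273.

About 3,273 are unemployed.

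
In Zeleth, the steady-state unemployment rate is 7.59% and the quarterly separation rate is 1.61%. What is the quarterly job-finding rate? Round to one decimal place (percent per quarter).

From u* = s/(s+f): f = s·(1−u)/u.
f = 1.61 × (1 − 0.0759) / 0.0759 = 1.4878 / 0.0759 ≈ 19.6% per quarter.

Job-finding rate ≈ 19.6% per quarter.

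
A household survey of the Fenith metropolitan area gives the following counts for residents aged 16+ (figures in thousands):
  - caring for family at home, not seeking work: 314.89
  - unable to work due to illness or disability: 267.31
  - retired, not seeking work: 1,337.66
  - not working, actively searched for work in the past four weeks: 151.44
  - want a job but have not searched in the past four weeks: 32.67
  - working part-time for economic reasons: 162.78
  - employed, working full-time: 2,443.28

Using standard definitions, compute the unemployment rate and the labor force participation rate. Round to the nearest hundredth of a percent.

Employed = 162.78 + 2,443.28 = 2,606.06 thousand (anyone who worked, including part-time for economic reasons, counts as employed).
Unemployed = 151.44 thousand.
Labor force = 2,606.06 + 151.44 = 2,757.50 thousand.
Not in labor force = 314.89 + 267.31 + 1,337.66 + 32.67 = 1,952.53 thousand (those not working and not actively searching are outside the labor force — including those who want a job but have given up searching).
Civilian working-age population = 2,757.50 + 1,952.53 = 4,710.03 thousand.
Unemployment rate = 151.44 / 2,757.50 = 5.49%.
Labor force participation rate = 2,757.50 / 4,710.03 = 58.55%.

Unemployment rate ≈ 5.49%; labor force participation rate ≈ 58.55%.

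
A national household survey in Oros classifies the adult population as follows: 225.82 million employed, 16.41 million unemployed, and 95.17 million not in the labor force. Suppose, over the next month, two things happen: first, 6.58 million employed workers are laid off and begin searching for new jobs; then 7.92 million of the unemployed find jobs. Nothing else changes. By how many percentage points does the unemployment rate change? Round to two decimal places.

Initially, labor force = 225.82 + 16.41 = 242.23 million, so u = 16.41/242.23 = 6.77%.
After the first change, employed falls and unemployed rises by 6.58; labor force unchanged → E = 219.24, U = 22.99, labor force = 242.23 million.
After the second change, unemployed falls and employed rises by 7.92; labor force unchanged → E = 227.16, U = 15.07, labor force = 242.23 million.
New unemployment rate = 15.07 / 242.23 = 6.22%.
Change = 6.22% − 6.77% = −0.55 percentage points.

The unemployment rate changes by −0.55 percentage points.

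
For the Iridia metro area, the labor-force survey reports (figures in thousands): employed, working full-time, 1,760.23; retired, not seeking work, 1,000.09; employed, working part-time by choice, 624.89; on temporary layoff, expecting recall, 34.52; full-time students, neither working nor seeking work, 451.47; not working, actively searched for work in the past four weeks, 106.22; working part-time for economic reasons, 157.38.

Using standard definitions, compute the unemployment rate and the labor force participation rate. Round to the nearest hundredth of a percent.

Unemployment rate ≈ 5.25%; labor force participation rate ≈ 64.89%.

Employed = 1,760.23 + 624.89 + 157.38 = 2,542.50 thousand (anyone who worked, including part-time for economic reasons, counts as employed).
Unemployed = 34.52 + 106.22 = 140.74 thousand (jobless and actively searching, or on temporary layoff).
Labor force = 2,542.50 + 140.74 = 2,683.24 thousand.
Not in labor force = 1,000.09 + 451.47 = 1,451.56 thousand (those not working and not actively searching are outside the labor force).
Civilian working-age population = 2,683.24 + 1,451.56 = 4,134.80 thousand.
Unemployment rate = 140.74 / 2,683.24 = 5.25%.
Labor force participation rate = 2,683.24 / 4,134.80 = 64.89%.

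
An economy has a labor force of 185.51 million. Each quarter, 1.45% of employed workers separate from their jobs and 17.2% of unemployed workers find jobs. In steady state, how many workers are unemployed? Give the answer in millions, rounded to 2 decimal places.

About 14.42 million are unemployed in steady state.

Steady-state unemployment rate u* = s/(s+f) = 1.45/(1.45+17.2) = 0.077748.
Unemployed = u* × labor force = 0.077748 × 185.51 ≈ 14.42 million.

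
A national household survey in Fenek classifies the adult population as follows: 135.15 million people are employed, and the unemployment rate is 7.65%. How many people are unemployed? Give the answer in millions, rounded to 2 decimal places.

Let U be the number unemployed. The labor force is E + U, and U/(E+U) = 0.0765.
So U = 0.0765 × 135.15 / (1 − 0.0765) = 10.3390 / 0.9235 ≈ 11.20 million.

About 11.20 million are unemployed.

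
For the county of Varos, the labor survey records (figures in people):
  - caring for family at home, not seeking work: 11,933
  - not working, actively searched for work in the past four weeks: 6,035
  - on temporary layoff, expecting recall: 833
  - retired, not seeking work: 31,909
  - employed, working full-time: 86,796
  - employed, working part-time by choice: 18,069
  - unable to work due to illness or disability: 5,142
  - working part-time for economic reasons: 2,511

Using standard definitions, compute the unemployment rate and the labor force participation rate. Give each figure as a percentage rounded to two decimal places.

Employed = 86,796 + 18,069 + 2,511 = 107,376 (anyone who worked, including part-time for economic reasons, counts as employed).
Unemployed = 6,035 + 833 = 6,868 (jobless and actively searching, or on temporary layoff).
Labor force = 107,376 + 6,868 = 114,244.
Not in labor force = 11,933 + 31,909 + 5,142 = 48,984 (those not working and not actively searching are outside the labor force).
Civilian working-age population = 114,244 + 48,984 = 163,228.
Unemployment rate = 6,868 / 114,244 = 6.01%.
Labor force participation rate = 114,244 / 163,228 = 69.99%.

Unemployment rate ≈ 6.01%; labor force participation rate ≈ 69.99%.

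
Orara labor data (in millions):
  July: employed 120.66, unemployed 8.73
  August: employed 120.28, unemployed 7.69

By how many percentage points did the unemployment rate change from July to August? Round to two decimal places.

July: labor force = 120.66 + 8.73 = 129.39; u = 8.73/129.39 = 6.75%.
August: labor force = 120.28 + 7.69 = 127.97; u = 7.69/127.97 = 6.01%.
Change = 6.01% − 6.75% = −0.74 pp.

The unemployment rate changed by −0.74 percentage points.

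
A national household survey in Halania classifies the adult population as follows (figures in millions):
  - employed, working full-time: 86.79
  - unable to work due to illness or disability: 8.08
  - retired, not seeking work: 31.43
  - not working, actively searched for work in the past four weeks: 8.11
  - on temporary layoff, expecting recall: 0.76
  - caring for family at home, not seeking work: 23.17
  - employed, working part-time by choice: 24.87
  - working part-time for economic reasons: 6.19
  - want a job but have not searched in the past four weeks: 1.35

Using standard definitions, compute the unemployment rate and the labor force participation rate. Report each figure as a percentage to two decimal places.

Employed = 86.79 + 24.87 + 6.19 = 117.85 million (anyone who worked, including part-time for economic reasons, counts as employed).
Unemployed = 8.11 + 0.76 = 8.87 million (jobless and actively searching, or on temporary layoff).
Labor force = 117.85 + 8.87 = 126.72 million.
Not in labor force = 8.08 + 31.43 + 23.17 + 1.35 = 64.03 million (those not working and not actively searching are outside the labor force — including those who want a job but have given up searching).
Civilian working-age population = 126.72 + 64.03 = 190.75 million.
Unemployment rate = 8.87 / 126.72 = 7.00%.
Labor force participation rate = 126.72 / 190.75 = 66.43%.

Unemployment rate ≈ 7.00%; labor force participation rate ≈ 66.43%.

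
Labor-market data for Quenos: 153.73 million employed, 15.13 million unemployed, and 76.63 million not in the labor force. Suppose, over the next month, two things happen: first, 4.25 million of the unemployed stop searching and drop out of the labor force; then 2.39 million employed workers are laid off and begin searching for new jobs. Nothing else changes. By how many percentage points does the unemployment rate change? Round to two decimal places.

The unemployment rate changes by −0.90 percentage points.

Initially, labor force = 153.73 + 15.13 = 168.86 million, so u = 15.13/168.86 = 8.96%.
After the first change, unemployed and labor force both fall by 4.25 → E = 153.73, U = 10.88, labor force = 164.61 million.
After the second change, employed falls and unemployed rises by 2.39; labor force unchanged → E = 151.34, U = 13.27, labor force = 164.61 million.
New unemployment rate = 13.27 / 164.61 = 8.06%.
Change = 8.06% − 8.96% = −0.90 percentage points.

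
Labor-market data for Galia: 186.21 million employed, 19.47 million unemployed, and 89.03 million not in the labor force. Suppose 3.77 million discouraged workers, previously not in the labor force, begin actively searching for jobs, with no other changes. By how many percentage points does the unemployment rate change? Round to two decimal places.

The unemployment rate changes by +1.63 percentage points.

Initially, labor force = 186.21 + 19.47 = 205.68 million, so u = 19.47/205.68 = 9.47%.
After the change, unemployed and labor force both rise by 3.77 → E = 186.21, U = 23.24, labor force = 209.45 million.
New unemployment rate = 23.24 / 209.45 = 11.10%.
Change = 11.10% − 9.47% = +1.63 percentage points.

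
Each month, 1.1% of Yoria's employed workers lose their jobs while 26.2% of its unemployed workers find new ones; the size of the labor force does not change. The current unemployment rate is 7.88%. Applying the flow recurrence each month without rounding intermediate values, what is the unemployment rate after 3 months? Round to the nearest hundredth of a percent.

Unemployment rate after three months ≈ 5.51%.

With a fixed labor force, u_{t+1} = u_t + s·(1−u_t) − f·u_t = u_t·(1−s−f) + s.
Here 1−s−f = 0.727 and s = 0.011.
u_1 = 0.078800 × 0.727 + 0.011 = 0.068288.
u_2 = 0.068288 × 0.727 + 0.011 = 0.060645.
u_3 = 0.060645 × 0.727 + 0.011 = 0.055089.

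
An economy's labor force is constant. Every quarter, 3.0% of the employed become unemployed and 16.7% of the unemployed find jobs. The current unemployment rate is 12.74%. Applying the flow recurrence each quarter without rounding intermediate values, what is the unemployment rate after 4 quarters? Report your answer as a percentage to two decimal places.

With a fixed labor force, u_{t+1} = u_t + s·(1−u_t) − f·u_t = u_t·(1−s−f) + s.
Here 1−s−f = 0.803 and s = 0.030.
u_1 = 0.127400 × 0.803 + 0.030 = 0.132302.
u_2 = 0.132302 × 0.803 + 0.030 = 0.136239.
u_3 = 0.136239 × 0.803 + 0.030 = 0.139400.
u_4 = 0.139400 × 0.803 + 0.030 = 0.141938.

Unemployment rate after four quarters ≈ 14.19%.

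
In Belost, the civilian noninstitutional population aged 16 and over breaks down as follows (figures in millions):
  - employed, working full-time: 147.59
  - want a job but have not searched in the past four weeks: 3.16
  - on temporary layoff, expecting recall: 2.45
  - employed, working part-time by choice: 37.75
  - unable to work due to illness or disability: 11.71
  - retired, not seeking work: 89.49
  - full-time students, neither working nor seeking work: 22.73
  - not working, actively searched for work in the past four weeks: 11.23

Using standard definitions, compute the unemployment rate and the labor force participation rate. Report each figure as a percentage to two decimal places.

Unemployment rate ≈ 6.87%; labor force participation rate ≈ 61.03%.

Employed = 147.59 + 37.75 = 185.34 million.
Unemployed = 2.45 + 11.23 = 13.68 million (jobless and actively searching, or on temporary layoff).
Labor force = 185.34 + 13.68 = 199.02 million.
Not in labor force = 3.16 + 11.71 + 89.49 + 22.73 = 127.09 million (those not working and not actively searching are outside the labor force — including those who want a job but have given up searching).
Civilian working-age population = 199.02 + 127.09 = 326.11 million.
Unemployment rate = 13.68 / 199.02 = 6.87%.
Labor force participation rate = 199.02 / 326.11 = 61.03%.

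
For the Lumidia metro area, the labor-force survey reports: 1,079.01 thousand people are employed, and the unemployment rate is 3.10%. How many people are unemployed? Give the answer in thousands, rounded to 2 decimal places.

About 34.52 thousand are unemployed.

Let U be the number unemployed. The labor force is E + U, and U/(E+U) = 0.0310.
So U = 0.0310 × 1,079.01 / (1 − 0.0310) = 33.4493 / 0.9690 ≈ 34.52 thousand.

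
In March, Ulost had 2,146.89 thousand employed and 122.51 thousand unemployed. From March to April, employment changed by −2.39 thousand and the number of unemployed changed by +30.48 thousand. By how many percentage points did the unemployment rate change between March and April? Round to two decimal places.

The unemployment rate changed by +1.26 percentage points.

March: labor force = 2,146.89 + 122.51 = 2,269.40; u = 122.51/2,269.40 = 5.40%.
April: labor force = 2,144.50 + 152.99 = 2,297.49; u = 152.99/2,297.49 = 6.66%.
Change = 6.66% − 5.40% = +1.26 pp.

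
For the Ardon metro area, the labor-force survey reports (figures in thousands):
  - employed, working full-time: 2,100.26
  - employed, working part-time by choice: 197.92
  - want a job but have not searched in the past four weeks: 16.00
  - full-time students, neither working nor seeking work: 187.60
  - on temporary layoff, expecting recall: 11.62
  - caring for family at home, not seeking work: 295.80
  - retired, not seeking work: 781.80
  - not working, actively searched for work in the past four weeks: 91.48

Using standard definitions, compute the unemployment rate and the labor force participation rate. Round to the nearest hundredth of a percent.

Unemployment rate ≈ 4.29%; labor force participation rate ≈ 65.21%.

Employed = 2,100.26 + 197.92 = 2,298.18 thousand.
Unemployed = 11.62 + 91.48 = 103.10 thousand (jobless and actively searching, or on temporary layoff).
Labor force = 2,298.18 + 103.10 = 2,401.28 thousand.
Not in labor force = 16.00 + 187.60 + 295.80 + 781.80 = 1,281.20 thousand (those not working and not actively searching are outside the labor force — including those who want a job but have given up searching).
Civilian working-age population = 2,401.28 + 1,281.20 = 3,682.48 thousand.
Unemployment rate = 103.10 / 2,401.28 = 4.29%.
Labor force participation rate = 2,401.28 / 3,682.48 = 65.21%.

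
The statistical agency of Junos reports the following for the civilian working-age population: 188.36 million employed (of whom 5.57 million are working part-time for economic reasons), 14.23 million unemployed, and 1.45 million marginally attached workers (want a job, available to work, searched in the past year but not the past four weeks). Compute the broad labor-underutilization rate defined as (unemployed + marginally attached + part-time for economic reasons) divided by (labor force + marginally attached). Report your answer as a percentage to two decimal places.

Labor force = 188.36 + 14.23 = 202.59 million.
Numerator = 14.23 + 1.45 + 5.57 = 21.25 million.
Denominator = 202.59 + 1.45 = 204.04 million.
Broad rate = 21.25 / 204.04 = 10.41%.

Broad underutilization rate ≈ 10.41%.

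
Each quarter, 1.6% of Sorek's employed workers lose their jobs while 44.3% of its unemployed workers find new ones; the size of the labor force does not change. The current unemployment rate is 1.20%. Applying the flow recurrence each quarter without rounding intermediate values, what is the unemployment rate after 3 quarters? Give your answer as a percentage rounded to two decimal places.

Unemployment rate after three quarters ≈ 3.12%.

With a fixed labor force, u_{t+1} = u_t + s·(1−u_t) − f·u_t = u_t·(1−s−f) + s.
Here 1−s−f = 0.541 and s = 0.016.
u_1 = 0.012000 × 0.541 + 0.016 = 0.022492.
u_2 = 0.022492 × 0.541 + 0.016 = 0.028168.
u_3 = 0.028168 × 0.541 + 0.016 = 0.031239.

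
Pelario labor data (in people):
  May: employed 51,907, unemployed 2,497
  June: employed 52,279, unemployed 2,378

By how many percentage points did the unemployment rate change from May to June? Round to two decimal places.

May: labor force = 51,907 + 2,497 = 54,404; u = 2,497/54,404 = 4.59%.
June: labor force = 52,279 + 2,378 = 54,657; u = 2,378/54,657 = 4.35%.
Change = 4.35% − 4.59% = −0.24 pp.

The unemployment rate changed by −0.24 percentage points.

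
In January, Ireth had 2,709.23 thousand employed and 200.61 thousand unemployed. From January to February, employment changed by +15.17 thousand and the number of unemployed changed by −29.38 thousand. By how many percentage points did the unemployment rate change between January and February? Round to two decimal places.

The unemployment rate changed by −0.98 percentage points.

January: labor force = 2,709.23 + 200.61 = 2,909.84; u = 200.61/2,909.84 = 6.89%.
February: labor force = 2,724.40 + 171.23 = 2,895.63; u = 171.23/2,895.63 = 5.91%.
Change = 5.91% − 6.89% = −0.98 pp.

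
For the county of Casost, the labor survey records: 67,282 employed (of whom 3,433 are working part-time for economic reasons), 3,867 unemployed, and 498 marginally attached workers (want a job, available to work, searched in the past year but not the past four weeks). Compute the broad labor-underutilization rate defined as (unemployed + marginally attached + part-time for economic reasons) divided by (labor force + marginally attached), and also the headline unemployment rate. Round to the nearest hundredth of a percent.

Labor force = 67,282 + 3,867 = 71,149.
Numerator = 3,867 + 498 + 3,433 = 7,798.
Denominator = 71,149 + 498 = 71,647.
Broad rate = 7,798 / 71,647 = 10.88%.
Headline unemployment rate = 3,867 / 71,149 = 5.44%.

Broad underutilization rate ≈ 10.88%; headline unemployment rate ≈ 5.44%.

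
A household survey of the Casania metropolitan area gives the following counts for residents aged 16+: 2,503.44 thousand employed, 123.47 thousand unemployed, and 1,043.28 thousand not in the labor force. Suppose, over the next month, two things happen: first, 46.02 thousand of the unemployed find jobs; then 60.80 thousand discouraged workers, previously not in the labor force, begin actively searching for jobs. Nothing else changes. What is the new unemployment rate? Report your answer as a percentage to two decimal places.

New unemployment rate ≈ 5.14%.

Initially, labor force = 2,503.44 + 123.47 = 2,626.91 thousand, so u = 123.47/2,626.91 = 4.70%.
After the first change, unemployed falls and employed rises by 46.02; labor force unchanged → E = 2,549.46, U = 77.45, labor force = 2,626.91 thousand.
After the second change, unemployed and labor force both rise by 60.80 → E = 2,549.46, U = 138.25, labor force = 2,687.71 thousand.
New unemployment rate = 138.25 / 2,687.71 = 5.14%.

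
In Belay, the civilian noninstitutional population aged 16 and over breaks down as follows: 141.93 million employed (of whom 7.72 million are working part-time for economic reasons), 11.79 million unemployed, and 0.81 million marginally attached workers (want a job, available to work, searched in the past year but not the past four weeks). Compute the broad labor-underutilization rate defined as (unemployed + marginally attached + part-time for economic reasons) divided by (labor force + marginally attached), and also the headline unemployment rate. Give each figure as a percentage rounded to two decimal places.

Broad underutilization rate ≈ 13.15%; headline unemployment rate ≈ 7.67%.

Labor force = 141.93 + 11.79 = 153.72 million.
Numerator = 11.79 + 0.81 + 7.72 = 20.32 million.
Denominator = 153.72 + 0.81 = 154.53 million.
Broad rate = 20.32 / 154.53 = 13.15%.
Headline unemployment rate = 11.79 / 153.72 = 7.67%.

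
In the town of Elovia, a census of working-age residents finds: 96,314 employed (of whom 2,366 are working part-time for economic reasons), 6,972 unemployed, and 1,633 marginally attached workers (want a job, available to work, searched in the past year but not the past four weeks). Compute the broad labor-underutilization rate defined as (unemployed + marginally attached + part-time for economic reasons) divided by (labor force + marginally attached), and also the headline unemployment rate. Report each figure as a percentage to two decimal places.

Labor force = 96,314 + 6,972 = 103,286.
Numerator = 6,972 + 1,633 + 2,366 = 10,971.
Denominator = 103,286 + 1,633 = 104,919.
Broad rate = 10,971 / 104,919 = 10.46%.
Headline unemployment rate = 6,972 / 103,286 = 6.75%.

Broad underutilization rate ≈ 10.46%; headline unemployment rate ≈ 6.75%.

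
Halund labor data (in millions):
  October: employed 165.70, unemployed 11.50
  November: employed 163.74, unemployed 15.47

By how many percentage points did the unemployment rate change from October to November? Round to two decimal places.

The unemployment rate changed by +2.14 percentage points.

October: labor force = 165.70 + 11.50 = 177.20; u = 11.50/177.20 = 6.49%.
November: labor force = 163.74 + 15.47 = 179.21; u = 15.47/179.21 = 8.63%.
Change = 8.63% − 6.49% = +2.14 pp.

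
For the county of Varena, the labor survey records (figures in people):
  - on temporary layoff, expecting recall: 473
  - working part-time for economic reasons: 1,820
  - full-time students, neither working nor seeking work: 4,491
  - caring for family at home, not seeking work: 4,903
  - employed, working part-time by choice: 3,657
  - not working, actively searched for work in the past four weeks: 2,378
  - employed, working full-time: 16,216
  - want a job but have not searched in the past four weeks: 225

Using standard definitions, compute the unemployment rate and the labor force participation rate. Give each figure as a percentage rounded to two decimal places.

Employed = 1,820 + 3,657 + 16,216 = 21,693 (anyone who worked, including part-time for economic reasons, counts as employed).
Unemployed = 473 + 2,378 = 2,851 (jobless and actively searching, or on temporary layoff).
Labor force = 21,693 + 2,851 = 24,544.
Not in labor force = 4,491 + 4,903 + 225 = 9,619 (those not working and not actively searching are outside the labor force — including those who want a job but have given up searching).
Civilian working-age population = 24,544 + 9,619 = 34,163.
Unemployment rate = 2,851 / 24,544 = 11.62%.
Labor force participation rate = 24,544 / 34,163 = 71.84%.

Unemployment rate ≈ 11.62%; labor force participation rate ≈ 71.84%.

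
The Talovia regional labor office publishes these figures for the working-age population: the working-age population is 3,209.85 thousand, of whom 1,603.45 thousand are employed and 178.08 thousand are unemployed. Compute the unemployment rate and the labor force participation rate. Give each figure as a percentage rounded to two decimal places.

Unemployment rate ≈ 10.00%; labor force participation rate ≈ 55.50%.

Labor force = employed + unemployed = 1,603.45 + 178.08 = 1,781.53 thousand.
Unemployment rate = 178.08 / 1,781.53 = 10.00%.
Labor force participation rate = 1,781.53 / 3,209.85 = 55.50%.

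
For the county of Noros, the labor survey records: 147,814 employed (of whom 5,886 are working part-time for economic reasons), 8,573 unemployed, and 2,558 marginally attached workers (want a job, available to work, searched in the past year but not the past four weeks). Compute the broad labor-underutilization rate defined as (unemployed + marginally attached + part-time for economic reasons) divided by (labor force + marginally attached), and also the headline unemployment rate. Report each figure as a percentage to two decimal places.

Labor force = 147,814 + 8,573 = 156,387.
Numerator = 8,573 + 2,558 + 5,886 = 17,017.
Denominator = 156,387 + 2,558 = 158,945.
Broad rate = 17,017 / 158,945 = 10.71%.
Headline unemployment rate = 8,573 / 156,387 = 5.48%.

Broad underutilization rate ≈ 10.71%; headline unemployment rate ≈ 5.48%.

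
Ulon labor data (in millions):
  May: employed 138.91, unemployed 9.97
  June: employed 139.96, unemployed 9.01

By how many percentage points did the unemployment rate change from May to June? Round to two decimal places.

The unemployment rate changed by −0.65 percentage points.

May: labor force = 138.91 + 9.97 = 148.88; u = 9.97/148.88 = 6.70%.
June: labor force = 139.96 + 9.01 = 148.97; u = 9.01/148.97 = 6.05%.
Change = 6.05% − 6.70% = −0.65 pp.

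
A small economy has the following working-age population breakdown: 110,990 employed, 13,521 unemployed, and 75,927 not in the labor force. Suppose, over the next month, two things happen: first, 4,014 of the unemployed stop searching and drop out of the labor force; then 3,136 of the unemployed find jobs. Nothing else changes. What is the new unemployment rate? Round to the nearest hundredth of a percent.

Initially, labor force = 110,990 + 13,521 = 124,511, so u = 13,521/124,511 = 10.86%.
After the first change, unemployed and labor force both fall by 4,014 → E = 110,990, U = 9,507, labor force = 120,497.
After the second change, unemployed falls and employed rises by 3,136; labor force unchanged → E = 114,126, U = 6,371, labor force = 120,497.
New unemployment rate = 6,371 / 120,497 = 5.29%.

New unemployment rate ≈ 5.29%.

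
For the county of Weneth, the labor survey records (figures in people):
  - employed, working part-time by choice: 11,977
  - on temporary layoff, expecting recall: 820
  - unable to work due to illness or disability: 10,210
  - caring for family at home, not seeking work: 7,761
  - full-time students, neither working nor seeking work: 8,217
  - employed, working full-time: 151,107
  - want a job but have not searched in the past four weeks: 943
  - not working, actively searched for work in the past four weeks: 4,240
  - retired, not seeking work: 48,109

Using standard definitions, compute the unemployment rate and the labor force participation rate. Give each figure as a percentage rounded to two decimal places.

Unemployment rate ≈ 3.01%; labor force participation rate ≈ 69.09%.

Employed = 11,977 + 151,107 = 163,084.
Unemployed = 820 + 4,240 = 5,060 (jobless and actively searching, or on temporary layoff).
Labor force = 163,084 + 5,060 = 168,144.
Not in labor force = 10,210 + 7,761 + 8,217 + 943 + 48,109 = 75,240 (those not working and not actively searching are outside the labor force — including those who want a job but have given up searching).
Civilian working-age population = 168,144 + 75,240 = 243,384.
Unemployment rate = 5,060 / 168,144 = 3.01%.
Labor force participation rate = 168,144 / 243,384 = 69.09%.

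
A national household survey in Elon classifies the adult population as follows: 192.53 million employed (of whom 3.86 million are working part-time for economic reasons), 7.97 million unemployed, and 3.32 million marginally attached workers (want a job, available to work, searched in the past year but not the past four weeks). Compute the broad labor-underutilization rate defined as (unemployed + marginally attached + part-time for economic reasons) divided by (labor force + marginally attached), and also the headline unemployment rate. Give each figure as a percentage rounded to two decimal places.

Broad underutilization rate ≈ 7.43%; headline unemployment rate ≈ 3.98%.

Labor force = 192.53 + 7.97 = 200.50 million.
Numerator = 7.97 + 3.32 + 3.86 = 15.15 million.
Denominator = 200.50 + 3.32 = 203.82 million.
Broad rate = 15.15 / 203.82 = 7.43%.
Headline unemployment rate = 7.97 / 200.50 = 3.98%.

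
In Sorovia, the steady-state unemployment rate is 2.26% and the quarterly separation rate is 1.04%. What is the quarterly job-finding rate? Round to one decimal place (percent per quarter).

From u* = s/(s+f): f = s·(1−u)/u.
f = 1.04 × (1 − 0.0226) / 0.0226 = 1.0165 / 0.0226 ≈ 45.0% per quarter.

Job-finding rate ≈ 45.0% per quarter.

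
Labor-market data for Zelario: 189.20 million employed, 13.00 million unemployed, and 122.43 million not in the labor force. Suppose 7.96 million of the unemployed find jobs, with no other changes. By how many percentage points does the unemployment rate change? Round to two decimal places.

Initially, labor force = 189.20 + 13.00 = 202.20 million, so u = 13.00/202.20 = 6.43%.
After the change, unemployed falls and employed rises by 7.96; labor force unchanged → E = 197.16, U = 5.04, labor force = 202.20 million.
New unemployment rate = 5.04 / 202.20 = 2.49%.
Change = 2.49% − 6.43% = −3.94 percentage points.

The unemployment rate changes by −3.94 percentage points.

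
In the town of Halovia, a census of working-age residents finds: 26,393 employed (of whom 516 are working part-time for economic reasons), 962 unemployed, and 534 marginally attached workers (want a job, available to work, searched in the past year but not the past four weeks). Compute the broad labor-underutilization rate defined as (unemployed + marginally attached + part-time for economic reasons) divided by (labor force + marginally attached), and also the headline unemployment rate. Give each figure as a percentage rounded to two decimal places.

Broad underutilization rate ≈ 7.21%; headline unemployment rate ≈ 3.52%.

Labor force = 26,393 + 962 = 27,355.
Numerator = 962 + 534 + 516 = 2,012.
Denominator = 27,355 + 534 = 27,889.
Broad rate = 2,012 / 27,889 = 7.21%.
Headline unemployment rate = 962 / 27,355 = 3.52%.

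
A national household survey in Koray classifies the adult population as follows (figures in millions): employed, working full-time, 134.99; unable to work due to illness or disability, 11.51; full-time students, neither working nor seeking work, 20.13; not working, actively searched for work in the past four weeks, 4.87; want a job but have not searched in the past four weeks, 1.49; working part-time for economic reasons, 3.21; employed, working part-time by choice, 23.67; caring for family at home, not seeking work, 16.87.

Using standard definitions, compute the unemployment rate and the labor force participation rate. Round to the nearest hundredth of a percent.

Unemployment rate ≈ 2.92%; labor force participation rate ≈ 76.93%.

Employed = 134.99 + 3.21 + 23.67 = 161.87 million (anyone who worked, including part-time for economic reasons, counts as employed).
Unemployed = 4.87 million.
Labor force = 161.87 + 4.87 = 166.74 million.
Not in labor force = 11.51 + 20.13 + 1.49 + 16.87 = 50.00 million (those not working and not actively searching are outside the labor force — including those who want a job but have given up searching).
Civilian working-age population = 166.74 + 50.00 = 216.74 million.
Unemployment rate = 4.87 / 166.74 = 2.92%.
Labor force participation rate = 166.74 / 216.74 = 76.93%.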